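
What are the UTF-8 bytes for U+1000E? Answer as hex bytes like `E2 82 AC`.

U+1000E = 0x1000E = 65550 decimal. In range U+10000–U+10FFFF → 4-byte form: 11110xxx 10xxxxxx 10xxxxxx 10xxxxxx.
Binary (21 bits): 000010000000000001110.
Split 3+6+6+6: 000 | 010000 | 000000 | 001110.
Byte 1: 11110000 = 0xF0.
Byte 2: 10010000 = 0x90.
Byte 3: 10000000 = 0x80.
Byte 4: 10001110 = 0x8E.

F0 90 80 8E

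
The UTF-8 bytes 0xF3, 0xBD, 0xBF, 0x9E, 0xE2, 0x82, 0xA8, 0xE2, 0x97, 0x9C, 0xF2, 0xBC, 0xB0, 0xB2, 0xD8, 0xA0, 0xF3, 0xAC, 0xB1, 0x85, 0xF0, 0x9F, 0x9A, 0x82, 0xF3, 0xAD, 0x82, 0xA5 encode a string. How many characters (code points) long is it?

8

Byte at offset 0: 0xF3 = 11110011 → 4-byte char (#1). Advance 4.
Byte at offset 4: 0xE2 = 11100010 → 3-byte char (#2). Advance 3.
Byte at offset 7: 0xE2 = 11100010 → 3-byte char (#3). Advance 3.
Byte at offset 10: 0xF2 = 11110010 → 4-byte char (#4). Advance 4.
Byte at offset 14: 0xD8 = 11011000 → 2-byte char (#5). Advance 2.
Byte at offset 16: 0xF3 = 11110011 → 4-byte char (#6). Advance 4.
Byte at offset 20: 0xF0 = 11110000 → 4-byte char (#7). Advance 4.
Byte at offset 24: 0xF3 = 11110011 → 4-byte char (#8). Advance 4.
Reached end at offset 28 after 8 code points.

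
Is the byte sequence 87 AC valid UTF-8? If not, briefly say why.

Byte 0x87 = 10000111 has the form 10xxxxxx — a continuation byte — but there is no preceding leading byte.

invalid (continuation byte with no leading byte)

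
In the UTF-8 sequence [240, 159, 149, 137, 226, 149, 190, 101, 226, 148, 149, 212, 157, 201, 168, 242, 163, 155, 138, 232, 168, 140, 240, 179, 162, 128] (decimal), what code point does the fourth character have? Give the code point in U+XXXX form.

U+2515

Offset 0: leading byte 0xF0 = 11110000 → 4-byte char #1 = F0 9F 95 89.
Offset 4: leading byte 0xE2 = 11100010 → 3-byte char #2 = E2 95 BE.
Offset 7: leading byte 0x65 = 01100101 → 1-byte char #3 = 65.
Offset 8: leading byte 0xE2 = 11100010 → 3-byte char #4 = E2 94 95.
Leading byte 0xE2 = 11100010 matches 1110xxxx → 3-byte sequence.
Byte 1: 0xE2 = 11100010, payload 0010 (4 bits).
Byte 2: 0x94 = 10010100 (10xxxxxx ✓), payload 010100.
Byte 3: 0x95 = 10010101 (10xxxxxx ✓), payload 010101.
Concatenate: 0010010100010101 = 0x2515 (16 bits → U+2515).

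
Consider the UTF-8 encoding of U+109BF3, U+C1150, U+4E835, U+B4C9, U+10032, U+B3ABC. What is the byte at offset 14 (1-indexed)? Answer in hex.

1-indexed offset 14 is 0-indexed offset 13.
U+109BF3 → 4-byte form F4 89 AF B3 at offsets 0–3.
U+C1150 → 4-byte form F3 81 85 90 at offsets 4–7.
U+4E835 → 4-byte form F1 8E A0 B5 at offsets 8–11.
U+B4C9 → 3-byte form EB 93 89 at offsets 12–14.
Offset 13 falls in char 4's range; it's byte 2 of EB 93 89 = 0x93.

0x93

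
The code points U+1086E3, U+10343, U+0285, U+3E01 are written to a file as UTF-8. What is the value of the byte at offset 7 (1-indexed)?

1-indexed offset 7 is 0-indexed offset 6.
U+1086E3 → 4-byte form F4 88 9B A3 at offsets 0–3.
U+10343 → 4-byte form F0 90 8D 83 at offsets 4–7.
Offset 6 falls in char 2's range; it's byte 3 of F0 90 8D 83 = 0x8D.

0x8D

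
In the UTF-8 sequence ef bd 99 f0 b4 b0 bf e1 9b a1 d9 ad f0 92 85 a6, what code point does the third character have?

U+16E1

Offset 0: leading byte 0xEF = 11101111 → 3-byte char #1 = EF BD 99.
Offset 3: leading byte 0xF0 = 11110000 → 4-byte char #2 = F0 B4 B0 BF.
Offset 7: leading byte 0xE1 = 11100001 → 3-byte char #3 = E1 9B A1.
Leading byte 0xE1 = 11100001 matches 1110xxxx → 3-byte sequence.
Byte 1: 0xE1 = 11100001, payload 0001 (4 bits).
Byte 2: 0x9B = 10011011 (10xxxxxx ✓), payload 011011.
Byte 3: 0xA1 = 10100001 (10xxxxxx ✓), payload 100001.
Concatenate: 0001011011100001 = 0x16E1 (16 bits → U+16E1).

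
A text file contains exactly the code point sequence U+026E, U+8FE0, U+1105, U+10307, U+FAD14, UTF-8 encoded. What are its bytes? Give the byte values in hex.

U+026E: 2-byte form → C9 AE.
U+8FE0: 3-byte form → E8 BF A0.
U+1105: 3-byte form → E1 84 85.
U+10307: 4-byte form → F0 90 8C 87.
U+FAD14: 4-byte form → F3 BA B4 94.
Concatenated (16 bytes): C9 AE E8 BF A0 E1 84 85 F0 90 8C 87 F3 BA B4 94.

C9 AE E8 BF A0 E1 84 85 F0 90 8C 87 F3 BA B4 94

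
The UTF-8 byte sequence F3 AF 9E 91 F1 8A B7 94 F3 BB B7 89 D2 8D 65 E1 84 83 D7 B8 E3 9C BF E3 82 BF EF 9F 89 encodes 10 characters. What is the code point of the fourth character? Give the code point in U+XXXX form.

Offset 0: leading byte 0xF3 = 11110011 → 4-byte char #1 = F3 AF 9E 91.
Offset 4: leading byte 0xF1 = 11110001 → 4-byte char #2 = F1 8A B7 94.
Offset 8: leading byte 0xF3 = 11110011 → 4-byte char #3 = F3 BB B7 89.
Offset 12: leading byte 0xD2 = 11010010 → 2-byte char #4 = D2 8D.
Leading byte 0xD2 = 11010010 matches 110xxxxx → 2-byte sequence.
Byte 1: 0xD2 = 11010010, payload 10010 (5 bits).
Byte 2: 0x8D = 10001101 (10xxxxxx ✓), payload 001101.
Concatenate: 10010001101 = 0x48D (11 bits → U+048D).

U+048D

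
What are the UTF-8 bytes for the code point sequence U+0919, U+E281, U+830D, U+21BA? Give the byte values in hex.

U+0919: 3-byte form → E0 A4 99.
U+E281: 3-byte form → EE 8A 81.
U+830D: 3-byte form → E8 8C 8D.
U+21BA: 3-byte form → E2 86 BA.
Concatenated (12 bytes): E0 A4 99 EE 8A 81 E8 8C 8D E2 86 BA.

E0 A4 99 EE 8A 81 E8 8C 8D E2 86 BA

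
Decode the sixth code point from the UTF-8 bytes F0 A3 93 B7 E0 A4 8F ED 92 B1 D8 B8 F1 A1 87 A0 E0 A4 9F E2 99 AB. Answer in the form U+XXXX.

U+091F

Offset 0: leading byte 0xF0 = 11110000 → 4-byte char #1 = F0 A3 93 B7.
Offset 4: leading byte 0xE0 = 11100000 → 3-byte char #2 = E0 A4 8F.
Offset 7: leading byte 0xED = 11101101 → 3-byte char #3 = ED 92 B1.
Offset 10: leading byte 0xD8 = 11011000 → 2-byte char #4 = D8 B8.
Offset 12: leading byte 0xF1 = 11110001 → 4-byte char #5 = F1 A1 87 A0.
Offset 16: leading byte 0xE0 = 11100000 → 3-byte char #6 = E0 A4 9F.
Leading byte 0xE0 = 11100000 matches 1110xxxx → 3-byte sequence.
Byte 1: 0xE0 = 11100000, payload 0000 (4 bits).
Byte 2: 0xA4 = 10100100 (10xxxxxx ✓), payload 100100.
Byte 3: 0x9F = 10011111 (10xxxxxx ✓), payload 011111.
Concatenate: 0000100100011111 = 0x91F (16 bits → U+091F).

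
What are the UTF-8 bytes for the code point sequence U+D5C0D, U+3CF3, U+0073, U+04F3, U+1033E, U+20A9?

U+D5C0D: 4-byte form → F3 95 B0 8D.
U+3CF3: 3-byte form → E3 B3 B3.
U+0073: 1-byte form → 73.
U+04F3: 2-byte form → D3 B3.
U+1033E: 4-byte form → F0 90 8C BE.
U+20A9: 3-byte form → E2 82 A9.
Concatenated (17 bytes): F3 95 B0 8D E3 B3 B3 73 D3 B3 F0 90 8C BE E2 82 A9.

F3 95 B0 8D E3 B3 B3 73 D3 B3 F0 90 8C BE E2 82 A9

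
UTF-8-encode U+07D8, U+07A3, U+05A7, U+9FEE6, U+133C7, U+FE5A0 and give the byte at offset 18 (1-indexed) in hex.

1-indexed offset 18 is 0-indexed offset 17.
U+07D8 → 2-byte form DF 98 at offsets 0–1.
U+07A3 → 2-byte form DE A3 at offsets 2–3.
U+05A7 → 2-byte form D6 A7 at offsets 4–5.
U+9FEE6 → 4-byte form F2 9F BB A6 at offsets 6–9.
U+133C7 → 4-byte form F0 93 8F 87 at offsets 10–13.
U+FE5A0 → 4-byte form F3 BE 96 A0 at offsets 14–17.
Offset 17 falls in char 6's range; it's byte 4 of F3 BE 96 A0 = 0xA0.

0xA0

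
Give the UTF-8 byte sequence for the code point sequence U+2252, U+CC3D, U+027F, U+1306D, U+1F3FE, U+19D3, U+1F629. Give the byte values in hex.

E2 89 92 EC B0 BD C9 BF F0 93 81 AD F0 9F 8F BE E1 A7 93 F0 9F 98 A9

U+2252: 3-byte form → E2 89 92.
U+CC3D: 3-byte form → EC B0 BD.
U+027F: 2-byte form → C9 BF.
U+1306D: 4-byte form → F0 93 81 AD.
U+1F3FE: 4-byte form → F0 9F 8F BE.
U+19D3: 3-byte form → E1 A7 93.
U+1F629: 4-byte form → F0 9F 98 A9.
Concatenated (23 bytes): E2 89 92 EC B0 BD C9 BF F0 93 81 AD F0 9F 8F BE E1 A7 93 F0 9F 98 A9.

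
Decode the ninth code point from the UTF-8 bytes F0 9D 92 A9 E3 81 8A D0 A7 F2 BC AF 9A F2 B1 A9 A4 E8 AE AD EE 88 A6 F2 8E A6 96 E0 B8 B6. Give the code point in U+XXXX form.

U+0E36

Offset 0: leading byte 0xF0 = 11110000 → 4-byte char #1 = F0 9D 92 A9.
Offset 4: leading byte 0xE3 = 11100011 → 3-byte char #2 = E3 81 8A.
Offset 7: leading byte 0xD0 = 11010000 → 2-byte char #3 = D0 A7.
Offset 9: leading byte 0xF2 = 11110010 → 4-byte char #4 = F2 BC AF 9A.
Offset 13: leading byte 0xF2 = 11110010 → 4-byte char #5 = F2 B1 A9 A4.
Offset 17: leading byte 0xE8 = 11101000 → 3-byte char #6 = E8 AE AD.
Offset 20: leading byte 0xEE = 11101110 → 3-byte char #7 = EE 88 A6.
Offset 23: leading byte 0xF2 = 11110010 → 4-byte char #8 = F2 8E A6 96.
Offset 27: leading byte 0xE0 = 11100000 → 3-byte char #9 = E0 B8 B6.
Leading byte 0xE0 = 11100000 matches 1110xxxx → 3-byte sequence.
Byte 1: 0xE0 = 11100000, payload 0000 (4 bits).
Byte 2: 0xB8 = 10111000 (10xxxxxx ✓), payload 111000.
Byte 3: 0xB6 = 10110110 (10xxxxxx ✓), payload 110110.
Concatenate: 0000111000110110 = 0xE36 (16 bits → U+0E36).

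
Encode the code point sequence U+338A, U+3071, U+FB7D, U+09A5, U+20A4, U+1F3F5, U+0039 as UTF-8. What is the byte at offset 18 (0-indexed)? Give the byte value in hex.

U+338A → 3-byte form E3 8E 8A at offsets 0–2.
U+3071 → 3-byte form E3 81 B1 at offsets 3–5.
U+FB7D → 3-byte form EF AD BD at offsets 6–8.
U+09A5 → 3-byte form E0 A6 A5 at offsets 9–11.
U+20A4 → 3-byte form E2 82 A4 at offsets 12–14.
U+1F3F5 → 4-byte form F0 9F 8F B5 at offsets 15–18.
Offset 18 falls in char 6's range; it's byte 4 of F0 9F 8F B5 = 0xB5.

0xB5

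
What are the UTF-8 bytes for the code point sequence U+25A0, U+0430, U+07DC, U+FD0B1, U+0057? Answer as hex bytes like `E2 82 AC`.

U+25A0: 3-byte form → E2 96 A0.
U+0430: 2-byte form → D0 B0.
U+07DC: 2-byte form → DF 9C.
U+FD0B1: 4-byte form → F3 BD 82 B1.
U+0057: 1-byte form → 57.
Concatenated (12 bytes): E2 96 A0 D0 B0 DF 9C F3 BD 82 B1 57.

E2 96 A0 D0 B0 DF 9C F3 BD 82 B1 57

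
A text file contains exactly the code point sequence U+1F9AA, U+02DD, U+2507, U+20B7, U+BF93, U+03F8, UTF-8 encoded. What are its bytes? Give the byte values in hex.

F0 9F A6 AA CB 9D E2 94 87 E2 82 B7 EB BE 93 CF B8

U+1F9AA: 4-byte form → F0 9F A6 AA.
U+02DD: 2-byte form → CB 9D.
U+2507: 3-byte form → E2 94 87.
U+20B7: 3-byte form → E2 82 B7.
U+BF93: 3-byte form → EB BE 93.
U+03F8: 2-byte form → CF B8.
Concatenated (17 bytes): F0 9F A6 AA CB 9D E2 94 87 E2 82 B7 EB BE 93 CF B8.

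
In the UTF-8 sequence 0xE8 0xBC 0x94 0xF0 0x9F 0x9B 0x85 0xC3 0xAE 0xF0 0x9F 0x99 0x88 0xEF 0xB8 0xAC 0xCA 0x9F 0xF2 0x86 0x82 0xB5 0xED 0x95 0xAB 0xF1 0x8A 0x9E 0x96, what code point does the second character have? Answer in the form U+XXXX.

Offset 0: leading byte 0xE8 = 11101000 → 3-byte char #1 = E8 BC 94.
Offset 3: leading byte 0xF0 = 11110000 → 4-byte char #2 = F0 9F 9B 85.
Leading byte 0xF0 = 11110000 matches 11110xxx → 4-byte sequence.
Byte 1: 0xF0 = 11110000, payload 000 (3 bits).
Byte 2: 0x9F = 10011111 (10xxxxxx ✓), payload 011111.
Byte 3: 0x9B = 10011011 (10xxxxxx ✓), payload 011011.
Byte 4: 0x85 = 10000101 (10xxxxxx ✓), payload 000101.
Concatenate: 000011111011011000101 = 0x1F6C5 (21 bits → U+1F6C5).

U+1F6C5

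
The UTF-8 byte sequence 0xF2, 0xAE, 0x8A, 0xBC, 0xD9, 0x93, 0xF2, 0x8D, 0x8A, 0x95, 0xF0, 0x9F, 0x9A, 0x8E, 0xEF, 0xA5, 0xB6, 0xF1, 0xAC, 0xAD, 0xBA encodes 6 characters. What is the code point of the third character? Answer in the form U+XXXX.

U+8D295

Offset 0: leading byte 0xF2 = 11110010 → 4-byte char #1 = F2 AE 8A BC.
Offset 4: leading byte 0xD9 = 11011001 → 2-byte char #2 = D9 93.
Offset 6: leading byte 0xF2 = 11110010 → 4-byte char #3 = F2 8D 8A 95.
Leading byte 0xF2 = 11110010 matches 11110xxx → 4-byte sequence.
Byte 1: 0xF2 = 11110010, payload 010 (3 bits).
Byte 2: 0x8D = 10001101 (10xxxxxx ✓), payload 001101.
Byte 3: 0x8A = 10001010 (10xxxxxx ✓), payload 001010.
Byte 4: 0x95 = 10010101 (10xxxxxx ✓), payload 010101.
Concatenate: 010001101001010010101 = 0x8D295 (21 bits → U+8D295).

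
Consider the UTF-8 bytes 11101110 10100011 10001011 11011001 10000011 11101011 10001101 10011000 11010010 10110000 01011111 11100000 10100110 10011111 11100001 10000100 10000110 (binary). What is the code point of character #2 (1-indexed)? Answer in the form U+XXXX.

Offset 0: leading byte 0xEE = 11101110 → 3-byte char #1 = EE A3 8B.
Offset 3: leading byte 0xD9 = 11011001 → 2-byte char #2 = D9 83.
Leading byte 0xD9 = 11011001 matches 110xxxxx → 2-byte sequence.
Byte 1: 0xD9 = 11011001, payload 11001 (5 bits).
Byte 2: 0x83 = 10000011 (10xxxxxx ✓), payload 000011.
Concatenate: 11001000011 = 0x643 (11 bits → U+0643).

U+0643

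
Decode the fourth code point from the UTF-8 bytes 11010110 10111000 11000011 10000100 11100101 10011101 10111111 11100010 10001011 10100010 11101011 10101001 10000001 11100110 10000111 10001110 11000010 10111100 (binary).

U+22E2

Offset 0: leading byte 0xD6 = 11010110 → 2-byte char #1 = D6 B8.
Offset 2: leading byte 0xC3 = 11000011 → 2-byte char #2 = C3 84.
Offset 4: leading byte 0xE5 = 11100101 → 3-byte char #3 = E5 9D BF.
Offset 7: leading byte 0xE2 = 11100010 → 3-byte char #4 = E2 8B A2.
Leading byte 0xE2 = 11100010 matches 1110xxxx → 3-byte sequence.
Byte 1: 0xE2 = 11100010, payload 0010 (4 bits).
Byte 2: 0x8B = 10001011 (10xxxxxx ✓), payload 001011.
Byte 3: 0xA2 = 10100010 (10xxxxxx ✓), payload 100010.
Concatenate: 0010001011100010 = 0x22E2 (16 bits → U+22E2).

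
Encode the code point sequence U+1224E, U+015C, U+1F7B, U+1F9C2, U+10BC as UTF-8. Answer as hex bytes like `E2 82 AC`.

U+1224E: 4-byte form → F0 92 89 8E.
U+015C: 2-byte form → C5 9C.
U+1F7B: 3-byte form → E1 BD BB.
U+1F9C2: 4-byte form → F0 9F A7 82.
U+10BC: 3-byte form → E1 82 BC.
Concatenated (16 bytes): F0 92 89 8E C5 9C E1 BD BB F0 9F A7 82 E1 82 BC.

F0 92 89 8E C5 9C E1 BD BB F0 9F A7 82 E1 82 BC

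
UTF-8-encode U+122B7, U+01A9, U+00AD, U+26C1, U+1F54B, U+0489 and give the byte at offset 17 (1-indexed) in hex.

0x89

1-indexed offset 17 is 0-indexed offset 16.
U+122B7 → 4-byte form F0 92 8A B7 at offsets 0–3.
U+01A9 → 2-byte form C6 A9 at offsets 4–5.
U+00AD → 2-byte form C2 AD at offsets 6–7.
U+26C1 → 3-byte form E2 9B 81 at offsets 8–10.
U+1F54B → 4-byte form F0 9F 95 8B at offsets 11–14.
U+0489 → 2-byte form D2 89 at offsets 15–16.
Offset 16 falls in char 6's range; it's byte 2 of D2 89 = 0x89.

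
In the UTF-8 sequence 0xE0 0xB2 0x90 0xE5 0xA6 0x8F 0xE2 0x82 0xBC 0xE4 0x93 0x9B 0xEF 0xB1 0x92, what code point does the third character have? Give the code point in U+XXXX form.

Offset 0: leading byte 0xE0 = 11100000 → 3-byte char #1 = E0 B2 90.
Offset 3: leading byte 0xE5 = 11100101 → 3-byte char #2 = E5 A6 8F.
Offset 6: leading byte 0xE2 = 11100010 → 3-byte char #3 = E2 82 BC.
Leading byte 0xE2 = 11100010 matches 1110xxxx → 3-byte sequence.
Byte 1: 0xE2 = 11100010, payload 0010 (4 bits).
Byte 2: 0x82 = 10000010 (10xxxxxx ✓), payload 000010.
Byte 3: 0xBC = 10111100 (10xxxxxx ✓), payload 111100.
Concatenate: 0010000010111100 = 0x20BC (16 bits → U+20BC).

U+20BC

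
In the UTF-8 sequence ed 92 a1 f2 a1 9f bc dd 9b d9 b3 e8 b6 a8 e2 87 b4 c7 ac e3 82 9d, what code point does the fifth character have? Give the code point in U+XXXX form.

U+8DA8

Offset 0: leading byte 0xED = 11101101 → 3-byte char #1 = ED 92 A1.
Offset 3: leading byte 0xF2 = 11110010 → 4-byte char #2 = F2 A1 9F BC.
Offset 7: leading byte 0xDD = 11011101 → 2-byte char #3 = DD 9B.
Offset 9: leading byte 0xD9 = 11011001 → 2-byte char #4 = D9 B3.
Offset 11: leading byte 0xE8 = 11101000 → 3-byte char #5 = E8 B6 A8.
Leading byte 0xE8 = 11101000 matches 1110xxxx → 3-byte sequence.
Byte 1: 0xE8 = 11101000, payload 1000 (4 bits).
Byte 2: 0xB6 = 10110110 (10xxxxxx ✓), payload 110110.
Byte 3: 0xA8 = 10101000 (10xxxxxx ✓), payload 101000.
Concatenate: 1000110110101000 = 0x8DA8 (16 bits → U+8DA8).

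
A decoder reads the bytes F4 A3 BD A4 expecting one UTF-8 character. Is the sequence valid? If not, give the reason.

invalid (encodes a value above U+10FFFF)

Leading byte 0xF4 = 11110100 → 4-byte form.
Payload = 0x123F64, which exceeds U+10FFFF, the maximum Unicode code point. (Leading bytes F5–FF, or F4 followed by ≥ 0x90, are invalid.)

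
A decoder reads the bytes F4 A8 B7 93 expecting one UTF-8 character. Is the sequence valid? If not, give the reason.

invalid (encodes a value above U+10FFFF)

Leading byte 0xF4 = 11110100 → 4-byte form.
Payload = 0x128DD3, which exceeds U+10FFFF, the maximum Unicode code point. (Leading bytes F5–FF, or F4 followed by ≥ 0x90, are invalid.)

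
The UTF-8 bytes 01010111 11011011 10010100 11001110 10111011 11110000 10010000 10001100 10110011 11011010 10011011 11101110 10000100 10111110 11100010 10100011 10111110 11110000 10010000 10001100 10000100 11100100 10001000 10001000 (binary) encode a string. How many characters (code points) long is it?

9

Byte at offset 0: 0x57 = 01010111 → 1-byte char (#1). Advance 1.
Byte at offset 1: 0xDB = 11011011 → 2-byte char (#2). Advance 2.
Byte at offset 3: 0xCE = 11001110 → 2-byte char (#3). Advance 2.
Byte at offset 5: 0xF0 = 11110000 → 4-byte char (#4). Advance 4.
Byte at offset 9: 0xDA = 11011010 → 2-byte char (#5). Advance 2.
Byte at offset 11: 0xEE = 11101110 → 3-byte char (#6). Advance 3.
Byte at offset 14: 0xE2 = 11100010 → 3-byte char (#7). Advance 3.
Byte at offset 17: 0xF0 = 11110000 → 4-byte char (#8). Advance 4.
Byte at offset 21: 0xE4 = 11100100 → 3-byte char (#9). Advance 3.
Reached end at offset 24 after 9 code points.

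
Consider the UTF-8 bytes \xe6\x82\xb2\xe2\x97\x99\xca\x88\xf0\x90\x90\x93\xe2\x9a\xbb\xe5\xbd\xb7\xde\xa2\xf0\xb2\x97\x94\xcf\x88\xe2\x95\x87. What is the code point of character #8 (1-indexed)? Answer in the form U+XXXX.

U+325D4

Offset 0: leading byte 0xE6 = 11100110 → 3-byte char #1 = E6 82 B2.
Offset 3: leading byte 0xE2 = 11100010 → 3-byte char #2 = E2 97 99.
Offset 6: leading byte 0xCA = 11001010 → 2-byte char #3 = CA 88.
Offset 8: leading byte 0xF0 = 11110000 → 4-byte char #4 = F0 90 90 93.
Offset 12: leading byte 0xE2 = 11100010 → 3-byte char #5 = E2 9A BB.
Offset 15: leading byte 0xE5 = 11100101 → 3-byte char #6 = E5 BD B7.
Offset 18: leading byte 0xDE = 11011110 → 2-byte char #7 = DE A2.
Offset 20: leading byte 0xF0 = 11110000 → 4-byte char #8 = F0 B2 97 94.
Leading byte 0xF0 = 11110000 matches 11110xxx → 4-byte sequence.
Byte 1: 0xF0 = 11110000, payload 000 (3 bits).
Byte 2: 0xB2 = 10110010 (10xxxxxx ✓), payload 110010.
Byte 3: 0x97 = 10010111 (10xxxxxx ✓), payload 010111.
Byte 4: 0x94 = 10010100 (10xxxxxx ✓), payload 010100.
Concatenate: 000110010010111010100 = 0x325D4 (21 bits → U+325D4).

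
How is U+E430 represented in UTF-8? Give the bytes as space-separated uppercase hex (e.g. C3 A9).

EE 90 B0

U+E430 = 0xE430 = 58416 decimal. In range U+0800–U+FFFF → 3-byte form: 1110xxxx 10xxxxxx 10xxxxxx.
Binary (16 bits): 1110010000110000.
Split 4+6+6: 1110 | 010000 | 110000.
Byte 1: 11101110 = 0xEE.
Byte 2: 10010000 = 0x90.
Byte 3: 10110000 = 0xB0.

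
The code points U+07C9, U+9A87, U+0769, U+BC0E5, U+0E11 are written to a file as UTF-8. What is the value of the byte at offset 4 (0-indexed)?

U+07C9 → 2-byte form DF 89 at offsets 0–1.
U+9A87 → 3-byte form E9 AA 87 at offsets 2–4.
Offset 4 falls in char 2's range; it's byte 3 of E9 AA 87 = 0x87.

0x87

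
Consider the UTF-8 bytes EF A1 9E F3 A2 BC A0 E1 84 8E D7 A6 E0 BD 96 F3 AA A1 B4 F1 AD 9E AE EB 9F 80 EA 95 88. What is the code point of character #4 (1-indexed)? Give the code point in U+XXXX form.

U+05E6

Offset 0: leading byte 0xEF = 11101111 → 3-byte char #1 = EF A1 9E.
Offset 3: leading byte 0xF3 = 11110011 → 4-byte char #2 = F3 A2 BC A0.
Offset 7: leading byte 0xE1 = 11100001 → 3-byte char #3 = E1 84 8E.
Offset 10: leading byte 0xD7 = 11010111 → 2-byte char #4 = D7 A6.
Leading byte 0xD7 = 11010111 matches 110xxxxx → 2-byte sequence.
Byte 1: 0xD7 = 11010111, payload 10111 (5 bits).
Byte 2: 0xA6 = 10100110 (10xxxxxx ✓), payload 100110.
Concatenate: 10111100110 = 0x5E6 (11 bits → U+05E6).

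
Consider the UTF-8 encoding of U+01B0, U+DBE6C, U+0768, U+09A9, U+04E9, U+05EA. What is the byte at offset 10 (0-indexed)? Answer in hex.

U+01B0 → 2-byte form C6 B0 at offsets 0–1.
U+DBE6C → 4-byte form F3 9B B9 AC at offsets 2–5.
U+0768 → 2-byte form DD A8 at offsets 6–7.
U+09A9 → 3-byte form E0 A6 A9 at offsets 8–10.
Offset 10 falls in char 4's range; it's byte 3 of E0 A6 A9 = 0xA9.

0xA9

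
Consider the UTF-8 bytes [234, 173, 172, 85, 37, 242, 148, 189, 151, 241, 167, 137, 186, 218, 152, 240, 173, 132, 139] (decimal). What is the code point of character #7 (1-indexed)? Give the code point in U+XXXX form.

Offset 0: leading byte 0xEA = 11101010 → 3-byte char #1 = EA AD AC.
Offset 3: leading byte 0x55 = 01010101 → 1-byte char #2 = 55.
Offset 4: leading byte 0x25 = 00100101 → 1-byte char #3 = 25.
Offset 5: leading byte 0xF2 = 11110010 → 4-byte char #4 = F2 94 BD 97.
Offset 9: leading byte 0xF1 = 11110001 → 4-byte char #5 = F1 A7 89 BA.
Offset 13: leading byte 0xDA = 11011010 → 2-byte char #6 = DA 98.
Offset 15: leading byte 0xF0 = 11110000 → 4-byte char #7 = F0 AD 84 8B.
Leading byte 0xF0 = 11110000 matches 11110xxx → 4-byte sequence.
Byte 1: 0xF0 = 11110000, payload 000 (3 bits).
Byte 2: 0xAD = 10101101 (10xxxxxx ✓), payload 101101.
Byte 3: 0x84 = 10000100 (10xxxxxx ✓), payload 000100.
Byte 4: 0x8B = 10001011 (10xxxxxx ✓), payload 001011.
Concatenate: 000101101000100001011 = 0x2D10B (21 bits → U+2D10B).

U+2D10B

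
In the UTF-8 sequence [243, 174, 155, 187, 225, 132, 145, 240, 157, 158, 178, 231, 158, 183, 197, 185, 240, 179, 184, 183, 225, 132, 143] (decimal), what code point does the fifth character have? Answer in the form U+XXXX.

U+0179

Offset 0: leading byte 0xF3 = 11110011 → 4-byte char #1 = F3 AE 9B BB.
Offset 4: leading byte 0xE1 = 11100001 → 3-byte char #2 = E1 84 91.
Offset 7: leading byte 0xF0 = 11110000 → 4-byte char #3 = F0 9D 9E B2.
Offset 11: leading byte 0xE7 = 11100111 → 3-byte char #4 = E7 9E B7.
Offset 14: leading byte 0xC5 = 11000101 → 2-byte char #5 = C5 B9.
Leading byte 0xC5 = 11000101 matches 110xxxxx → 2-byte sequence.
Byte 1: 0xC5 = 11000101, payload 00101 (5 bits).
Byte 2: 0xB9 = 10111001 (10xxxxxx ✓), payload 111001.
Concatenate: 00101111001 = 0x179 (11 bits → U+0179).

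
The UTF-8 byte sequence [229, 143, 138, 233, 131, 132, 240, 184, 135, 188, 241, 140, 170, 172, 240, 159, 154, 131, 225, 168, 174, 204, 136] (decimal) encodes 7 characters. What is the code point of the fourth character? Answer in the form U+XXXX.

U+4CAAC

Offset 0: leading byte 0xE5 = 11100101 → 3-byte char #1 = E5 8F 8A.
Offset 3: leading byte 0xE9 = 11101001 → 3-byte char #2 = E9 83 84.
Offset 6: leading byte 0xF0 = 11110000 → 4-byte char #3 = F0 B8 87 BC.
Offset 10: leading byte 0xF1 = 11110001 → 4-byte char #4 = F1 8C AA AC.
Leading byte 0xF1 = 11110001 matches 11110xxx → 4-byte sequence.
Byte 1: 0xF1 = 11110001, payload 001 (3 bits).
Byte 2: 0x8C = 10001100 (10xxxxxx ✓), payload 001100.
Byte 3: 0xAA = 10101010 (10xxxxxx ✓), payload 101010.
Byte 4: 0xAC = 10101100 (10xxxxxx ✓), payload 101100.
Concatenate: 001001100101010101100 = 0x4CAAC (21 bits → U+4CAAC).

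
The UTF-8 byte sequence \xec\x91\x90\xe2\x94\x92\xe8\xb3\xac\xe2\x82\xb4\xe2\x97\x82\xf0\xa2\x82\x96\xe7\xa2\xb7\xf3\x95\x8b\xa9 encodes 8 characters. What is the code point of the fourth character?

Offset 0: leading byte 0xEC = 11101100 → 3-byte char #1 = EC 91 90.
Offset 3: leading byte 0xE2 = 11100010 → 3-byte char #2 = E2 94 92.
Offset 6: leading byte 0xE8 = 11101000 → 3-byte char #3 = E8 B3 AC.
Offset 9: leading byte 0xE2 = 11100010 → 3-byte char #4 = E2 82 B4.
Leading byte 0xE2 = 11100010 matches 1110xxxx → 3-byte sequence.
Byte 1: 0xE2 = 11100010, payload 0010 (4 bits).
Byte 2: 0x82 = 10000010 (10xxxxxx ✓), payload 000010.
Byte 3: 0xB4 = 10110100 (10xxxxxx ✓), payload 110100.
Concatenate: 0010000010110100 = 0x20B4 (16 bits → U+20B4).

U+20B4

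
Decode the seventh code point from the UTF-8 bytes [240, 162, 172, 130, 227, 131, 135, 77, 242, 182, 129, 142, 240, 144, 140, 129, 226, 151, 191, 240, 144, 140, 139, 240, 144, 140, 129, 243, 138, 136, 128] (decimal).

Offset 0: leading byte 0xF0 = 11110000 → 4-byte char #1 = F0 A2 AC 82.
Offset 4: leading byte 0xE3 = 11100011 → 3-byte char #2 = E3 83 87.
Offset 7: leading byte 0x4D = 01001101 → 1-byte char #3 = 4D.
Offset 8: leading byte 0xF2 = 11110010 → 4-byte char #4 = F2 B6 81 8E.
Offset 12: leading byte 0xF0 = 11110000 → 4-byte char #5 = F0 90 8C 81.
Offset 16: leading byte 0xE2 = 11100010 → 3-byte char #6 = E2 97 BF.
Offset 19: leading byte 0xF0 = 11110000 → 4-byte char #7 = F0 90 8C 8B.
Leading byte 0xF0 = 11110000 matches 11110xxx → 4-byte sequence.
Byte 1: 0xF0 = 11110000, payload 000 (3 bits).
Byte 2: 0x90 = 10010000 (10xxxxxx ✓), payload 010000.
Byte 3: 0x8C = 10001100 (10xxxxxx ✓), payload 001100.
Byte 4: 0x8B = 10001011 (10xxxxxx ✓), payload 001011.
Concatenate: 000010000001100001011 = 0x1030B (21 bits → U+1030B).

U+1030B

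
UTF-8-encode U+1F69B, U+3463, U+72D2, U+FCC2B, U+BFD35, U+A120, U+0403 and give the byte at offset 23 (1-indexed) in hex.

1-indexed offset 23 is 0-indexed offset 22.
U+1F69B → 4-byte form F0 9F 9A 9B at offsets 0–3.
U+3463 → 3-byte form E3 91 A3 at offsets 4–6.
U+72D2 → 3-byte form E7 8B 92 at offsets 7–9.
U+FCC2B → 4-byte form F3 BC B0 AB at offsets 10–13.
U+BFD35 → 4-byte form F2 BF B4 B5 at offsets 14–17.
U+A120 → 3-byte form EA 84 A0 at offsets 18–20.
U+0403 → 2-byte form D0 83 at offsets 21–22.
Offset 22 falls in char 7's range; it's byte 2 of D0 83 = 0x83.

0x83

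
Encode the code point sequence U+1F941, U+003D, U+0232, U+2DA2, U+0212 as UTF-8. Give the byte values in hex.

U+1F941: 4-byte form → F0 9F A5 81.
U+003D: 1-byte form → 3D.
U+0232: 2-byte form → C8 B2.
U+2DA2: 3-byte form → E2 B6 A2.
U+0212: 2-byte form → C8 92.
Concatenated (12 bytes): F0 9F A5 81 3D C8 B2 E2 B6 A2 C8 92.

F0 9F A5 81 3D C8 B2 E2 B6 A2 C8 92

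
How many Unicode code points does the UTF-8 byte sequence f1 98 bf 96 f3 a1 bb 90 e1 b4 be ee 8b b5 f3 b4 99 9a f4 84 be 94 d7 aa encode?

Byte at offset 0: 0xF1 = 11110001 → 4-byte char (#1). Advance 4.
Byte at offset 4: 0xF3 = 11110011 → 4-byte char (#2). Advance 4.
Byte at offset 8: 0xE1 = 11100001 → 3-byte char (#3). Advance 3.
Byte at offset 11: 0xEE = 11101110 → 3-byte char (#4). Advance 3.
Byte at offset 14: 0xF3 = 11110011 → 4-byte char (#5). Advance 4.
Byte at offset 18: 0xF4 = 11110100 → 4-byte char (#6). Advance 4.
Byte at offset 22: 0xD7 = 11010111 → 2-byte char (#7). Advance 2.
Reached end at offset 24 after 7 code points.

7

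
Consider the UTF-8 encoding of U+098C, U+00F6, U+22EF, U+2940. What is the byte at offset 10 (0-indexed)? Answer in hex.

U+098C → 3-byte form E0 A6 8C at offsets 0–2.
U+00F6 → 2-byte form C3 B6 at offsets 3–4.
U+22EF → 3-byte form E2 8B AF at offsets 5–7.
U+2940 → 3-byte form E2 A5 80 at offsets 8–10.
Offset 10 falls in char 4's range; it's byte 3 of E2 A5 80 = 0x80.

0x80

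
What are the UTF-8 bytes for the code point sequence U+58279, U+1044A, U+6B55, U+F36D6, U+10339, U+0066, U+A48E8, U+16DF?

U+58279: 4-byte form → F1 98 89 B9.
U+1044A: 4-byte form → F0 90 91 8A.
U+6B55: 3-byte form → E6 AD 95.
U+F36D6: 4-byte form → F3 B3 9B 96.
U+10339: 4-byte form → F0 90 8C B9.
U+0066: 1-byte form → 66.
U+A48E8: 4-byte form → F2 A4 A3 A8.
U+16DF: 3-byte form → E1 9B 9F.
Concatenated (27 bytes): F1 98 89 B9 F0 90 91 8A E6 AD 95 F3 B3 9B 96 F0 90 8C B9 66 F2 A4 A3 A8 E1 9B 9F.

F1 98 89 B9 F0 90 91 8A E6 AD 95 F3 B3 9B 96 F0 90 8C B9 66 F2 A4 A3 A8 E1 9B 9F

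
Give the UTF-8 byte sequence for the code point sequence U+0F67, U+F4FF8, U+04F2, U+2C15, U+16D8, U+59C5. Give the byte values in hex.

U+0F67: 3-byte form → E0 BD A7.
U+F4FF8: 4-byte form → F3 B4 BF B8.
U+04F2: 2-byte form → D3 B2.
U+2C15: 3-byte form → E2 B0 95.
U+16D8: 3-byte form → E1 9B 98.
U+59C5: 3-byte form → E5 A7 85.
Concatenated (18 bytes): E0 BD A7 F3 B4 BF B8 D3 B2 E2 B0 95 E1 9B 98 E5 A7 85.

E0 BD A7 F3 B4 BF B8 D3 B2 E2 B0 95 E1 9B 98 E5 A7 85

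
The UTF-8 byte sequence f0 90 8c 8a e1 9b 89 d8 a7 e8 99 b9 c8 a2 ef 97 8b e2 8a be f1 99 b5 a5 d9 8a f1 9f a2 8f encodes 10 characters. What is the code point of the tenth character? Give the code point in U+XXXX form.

Offset 0: leading byte 0xF0 = 11110000 → 4-byte char #1 = F0 90 8C 8A.
Offset 4: leading byte 0xE1 = 11100001 → 3-byte char #2 = E1 9B 89.
Offset 7: leading byte 0xD8 = 11011000 → 2-byte char #3 = D8 A7.
Offset 9: leading byte 0xE8 = 11101000 → 3-byte char #4 = E8 99 B9.
Offset 12: leading byte 0xC8 = 11001000 → 2-byte char #5 = C8 A2.
Offset 14: leading byte 0xEF = 11101111 → 3-byte char #6 = EF 97 8B.
Offset 17: leading byte 0xE2 = 11100010 → 3-byte char #7 = E2 8A BE.
Offset 20: leading byte 0xF1 = 11110001 → 4-byte char #8 = F1 99 B5 A5.
Offset 24: leading byte 0xD9 = 11011001 → 2-byte char #9 = D9 8A.
Offset 26: leading byte 0xF1 = 11110001 → 4-byte char #10 = F1 9F A2 8F.
Leading byte 0xF1 = 11110001 matches 11110xxx → 4-byte sequence.
Byte 1: 0xF1 = 11110001, payload 001 (3 bits).
Byte 2: 0x9F = 10011111 (10xxxxxx ✓), payload 011111.
Byte 3: 0xA2 = 10100010 (10xxxxxx ✓), payload 100010.
Byte 4: 0x8F = 10001111 (10xxxxxx ✓), payload 001111.
Concatenate: 001011111100010001111 = 0x5F88F (21 bits → U+5F88F).

U+5F88F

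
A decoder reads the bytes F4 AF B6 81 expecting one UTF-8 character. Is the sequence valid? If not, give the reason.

Leading byte 0xF4 = 11110100 → 4-byte form.
Payload = 0x12FD81, which exceeds U+10FFFF, the maximum Unicode code point. (Leading bytes F5–FF, or F4 followed by ≥ 0x90, are invalid.)

invalid (encodes a value above U+10FFFF)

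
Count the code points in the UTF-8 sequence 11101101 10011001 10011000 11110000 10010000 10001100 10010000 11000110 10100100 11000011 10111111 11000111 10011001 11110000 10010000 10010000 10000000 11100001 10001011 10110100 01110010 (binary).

8

Byte at offset 0: 0xED = 11101101 → 3-byte char (#1). Advance 3.
Byte at offset 3: 0xF0 = 11110000 → 4-byte char (#2). Advance 4.
Byte at offset 7: 0xC6 = 11000110 → 2-byte char (#3). Advance 2.
Byte at offset 9: 0xC3 = 11000011 → 2-byte char (#4). Advance 2.
Byte at offset 11: 0xC7 = 11000111 → 2-byte char (#5). Advance 2.
Byte at offset 13: 0xF0 = 11110000 → 4-byte char (#6). Advance 4.
Byte at offset 17: 0xE1 = 11100001 → 3-byte char (#7). Advance 3.
Byte at offset 20: 0x72 = 01110010 → 1-byte char (#8). Advance 1.
Reached end at offset 21 after 8 code points.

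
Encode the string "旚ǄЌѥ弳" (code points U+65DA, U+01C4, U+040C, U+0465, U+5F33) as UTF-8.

E6 97 9A C7 84 D0 8C D1 A5 E5 BC B3

U+65DA: 3-byte form → E6 97 9A.
U+01C4: 2-byte form → C7 84.
U+040C: 2-byte form → D0 8C.
U+0465: 2-byte form → D1 A5.
U+5F33: 3-byte form → E5 BC B3.
Concatenated (12 bytes): E6 97 9A C7 84 D0 8C D1 A5 E5 BC B3.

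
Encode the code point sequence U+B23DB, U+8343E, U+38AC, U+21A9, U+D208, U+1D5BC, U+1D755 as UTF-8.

F2 B2 8F 9B F2 83 90 BE E3 A2 AC E2 86 A9 ED 88 88 F0 9D 96 BC F0 9D 9D 95

U+B23DB: 4-byte form → F2 B2 8F 9B.
U+8343E: 4-byte form → F2 83 90 BE.
U+38AC: 3-byte form → E3 A2 AC.
U+21A9: 3-byte form → E2 86 A9.
U+D208: 3-byte form → ED 88 88.
U+1D5BC: 4-byte form → F0 9D 96 BC.
U+1D755: 4-byte form → F0 9D 9D 95.
Concatenated (25 bytes): F2 B2 8F 9B F2 83 90 BE E3 A2 AC E2 86 A9 ED 88 88 F0 9D 96 BC F0 9D 9D 95.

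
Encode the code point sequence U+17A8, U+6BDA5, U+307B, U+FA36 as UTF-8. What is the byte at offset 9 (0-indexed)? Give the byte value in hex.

0xBB

U+17A8 → 3-byte form E1 9E A8 at offsets 0–2.
U+6BDA5 → 4-byte form F1 AB B6 A5 at offsets 3–6.
U+307B → 3-byte form E3 81 BB at offsets 7–9.
Offset 9 falls in char 3's range; it's byte 3 of E3 81 BB = 0xBB.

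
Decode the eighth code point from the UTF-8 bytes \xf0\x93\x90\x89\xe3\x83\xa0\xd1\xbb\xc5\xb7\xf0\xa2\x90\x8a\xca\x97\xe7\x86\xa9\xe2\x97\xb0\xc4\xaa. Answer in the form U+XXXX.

U+25F0

Offset 0: leading byte 0xF0 = 11110000 → 4-byte char #1 = F0 93 90 89.
Offset 4: leading byte 0xE3 = 11100011 → 3-byte char #2 = E3 83 A0.
Offset 7: leading byte 0xD1 = 11010001 → 2-byte char #3 = D1 BB.
Offset 9: leading byte 0xC5 = 11000101 → 2-byte char #4 = C5 B7.
Offset 11: leading byte 0xF0 = 11110000 → 4-byte char #5 = F0 A2 90 8A.
Offset 15: leading byte 0xCA = 11001010 → 2-byte char #6 = CA 97.
Offset 17: leading byte 0xE7 = 11100111 → 3-byte char #7 = E7 86 A9.
Offset 20: leading byte 0xE2 = 11100010 → 3-byte char #8 = E2 97 B0.
Leading byte 0xE2 = 11100010 matches 1110xxxx → 3-byte sequence.
Byte 1: 0xE2 = 11100010, payload 0010 (4 bits).
Byte 2: 0x97 = 10010111 (10xxxxxx ✓), payload 010111.
Byte 3: 0xB0 = 10110000 (10xxxxxx ✓), payload 110000.
Concatenate: 0010010111110000 = 0x25F0 (16 bits → U+25F0).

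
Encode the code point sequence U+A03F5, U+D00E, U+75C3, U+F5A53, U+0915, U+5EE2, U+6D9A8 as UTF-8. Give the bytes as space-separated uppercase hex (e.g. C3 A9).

F2 A0 8F B5 ED 80 8E E7 97 83 F3 B5 A9 93 E0 A4 95 E5 BB A2 F1 AD A6 A8

U+A03F5: 4-byte form → F2 A0 8F B5.
U+D00E: 3-byte form → ED 80 8E.
U+75C3: 3-byte form → E7 97 83.
U+F5A53: 4-byte form → F3 B5 A9 93.
U+0915: 3-byte form → E0 A4 95.
U+5EE2: 3-byte form → E5 BB A2.
U+6D9A8: 4-byte form → F1 AD A6 A8.
Concatenated (24 bytes): F2 A0 8F B5 ED 80 8E E7 97 83 F3 B5 A9 93 E0 A4 95 E5 BB A2 F1 AD A6 A8.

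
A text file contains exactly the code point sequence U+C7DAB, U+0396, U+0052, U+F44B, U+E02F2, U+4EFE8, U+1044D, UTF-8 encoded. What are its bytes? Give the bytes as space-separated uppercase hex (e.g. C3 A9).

F3 87 B6 AB CE 96 52 EF 91 8B F3 A0 8B B2 F1 8E BF A8 F0 90 91 8D

U+C7DAB: 4-byte form → F3 87 B6 AB.
U+0396: 2-byte form → CE 96.
U+0052: 1-byte form → 52.
U+F44B: 3-byte form → EF 91 8B.
U+E02F2: 4-byte form → F3 A0 8B B2.
U+4EFE8: 4-byte form → F1 8E BF A8.
U+1044D: 4-byte form → F0 90 91 8D.
Concatenated (22 bytes): F3 87 B6 AB CE 96 52 EF 91 8B F3 A0 8B B2 F1 8E BF A8 F0 90 91 8D.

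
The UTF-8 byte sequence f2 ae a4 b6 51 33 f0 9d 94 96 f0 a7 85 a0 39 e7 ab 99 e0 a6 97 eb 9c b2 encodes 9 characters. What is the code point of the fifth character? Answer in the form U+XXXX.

U+27160

Offset 0: leading byte 0xF2 = 11110010 → 4-byte char #1 = F2 AE A4 B6.
Offset 4: leading byte 0x51 = 01010001 → 1-byte char #2 = 51.
Offset 5: leading byte 0x33 = 00110011 → 1-byte char #3 = 33.
Offset 6: leading byte 0xF0 = 11110000 → 4-byte char #4 = F0 9D 94 96.
Offset 10: leading byte 0xF0 = 11110000 → 4-byte char #5 = F0 A7 85 A0.
Leading byte 0xF0 = 11110000 matches 11110xxx → 4-byte sequence.
Byte 1: 0xF0 = 11110000, payload 000 (3 bits).
Byte 2: 0xA7 = 10100111 (10xxxxxx ✓), payload 100111.
Byte 3: 0x85 = 10000101 (10xxxxxx ✓), payload 000101.
Byte 4: 0xA0 = 10100000 (10xxxxxx ✓), payload 100000.
Concatenate: 000100111000101100000 = 0x27160 (21 bits → U+27160).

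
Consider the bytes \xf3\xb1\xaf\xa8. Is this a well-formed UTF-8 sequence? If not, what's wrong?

Leading byte 0xF3 = 11110011 → 4-byte form.
Continuation bytes 0xB1=10110001, 0xAF=10101111, 0xA8=10101000 all match 10xxxxxx.
Decoded value 0xF1BE8 is ≥ 0x10000 (shortest form) and not a surrogate.

valid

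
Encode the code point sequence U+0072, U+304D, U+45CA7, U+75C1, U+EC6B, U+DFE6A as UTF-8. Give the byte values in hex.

72 E3 81 8D F1 85 B2 A7 E7 97 81 EE B1 AB F3 9F B9 AA

U+0072: 1-byte form → 72.
U+304D: 3-byte form → E3 81 8D.
U+45CA7: 4-byte form → F1 85 B2 A7.
U+75C1: 3-byte form → E7 97 81.
U+EC6B: 3-byte form → EE B1 AB.
U+DFE6A: 4-byte form → F3 9F B9 AA.
Concatenated (18 bytes): 72 E3 81 8D F1 85 B2 A7 E7 97 81 EE B1 AB F3 9F B9 AA.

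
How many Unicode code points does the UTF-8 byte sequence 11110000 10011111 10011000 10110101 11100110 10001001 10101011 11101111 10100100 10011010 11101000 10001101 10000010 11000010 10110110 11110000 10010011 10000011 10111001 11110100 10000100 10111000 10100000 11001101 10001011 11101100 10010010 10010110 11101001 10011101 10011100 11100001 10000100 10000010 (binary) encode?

11

Byte at offset 0: 0xF0 = 11110000 → 4-byte char (#1). Advance 4.
Byte at offset 4: 0xE6 = 11100110 → 3-byte char (#2). Advance 3.
Byte at offset 7: 0xEF = 11101111 → 3-byte char (#3). Advance 3.
Byte at offset 10: 0xE8 = 11101000 → 3-byte char (#4). Advance 3.
Byte at offset 13: 0xC2 = 11000010 → 2-byte char (#5). Advance 2.
Byte at offset 15: 0xF0 = 11110000 → 4-byte char (#6). Advance 4.
Byte at offset 19: 0xF4 = 11110100 → 4-byte char (#7). Advance 4.
Byte at offset 23: 0xCD = 11001101 → 2-byte char (#8). Advance 2.
Byte at offset 25: 0xEC = 11101100 → 3-byte char (#9). Advance 3.
Byte at offset 28: 0xE9 = 11101001 → 3-byte char (#10). Advance 3.
Byte at offset 31: 0xE1 = 11100001 → 3-byte char (#11). Advance 3.
Reached end at offset 34 after 11 code points.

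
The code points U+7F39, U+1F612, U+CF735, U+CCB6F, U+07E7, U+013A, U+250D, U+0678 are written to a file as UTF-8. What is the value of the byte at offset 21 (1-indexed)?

0x94

1-indexed offset 21 is 0-indexed offset 20.
U+7F39 → 3-byte form E7 BC B9 at offsets 0–2.
U+1F612 → 4-byte form F0 9F 98 92 at offsets 3–6.
U+CF735 → 4-byte form F3 8F 9C B5 at offsets 7–10.
U+CCB6F → 4-byte form F3 8C AD AF at offsets 11–14.
U+07E7 → 2-byte form DF A7 at offsets 15–16.
U+013A → 2-byte form C4 BA at offsets 17–18.
U+250D → 3-byte form E2 94 8D at offsets 19–21.
Offset 20 falls in char 7's range; it's byte 2 of E2 94 8D = 0x94.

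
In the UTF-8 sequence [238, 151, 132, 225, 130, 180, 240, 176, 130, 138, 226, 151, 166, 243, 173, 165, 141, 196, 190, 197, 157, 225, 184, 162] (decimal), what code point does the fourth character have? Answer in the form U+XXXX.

Offset 0: leading byte 0xEE = 11101110 → 3-byte char #1 = EE 97 84.
Offset 3: leading byte 0xE1 = 11100001 → 3-byte char #2 = E1 82 B4.
Offset 6: leading byte 0xF0 = 11110000 → 4-byte char #3 = F0 B0 82 8A.
Offset 10: leading byte 0xE2 = 11100010 → 3-byte char #4 = E2 97 A6.
Leading byte 0xE2 = 11100010 matches 1110xxxx → 3-byte sequence.
Byte 1: 0xE2 = 11100010, payload 0010 (4 bits).
Byte 2: 0x97 = 10010111 (10xxxxxx ✓), payload 010111.
Byte 3: 0xA6 = 10100110 (10xxxxxx ✓), payload 100110.
Concatenate: 0010010111100110 = 0x25E6 (16 bits → U+25E6).

U+25E6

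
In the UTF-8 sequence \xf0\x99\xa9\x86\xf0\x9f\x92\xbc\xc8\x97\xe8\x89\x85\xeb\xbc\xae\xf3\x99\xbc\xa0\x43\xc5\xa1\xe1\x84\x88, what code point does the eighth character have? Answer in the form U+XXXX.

Offset 0: leading byte 0xF0 = 11110000 → 4-byte char #1 = F0 99 A9 86.
Offset 4: leading byte 0xF0 = 11110000 → 4-byte char #2 = F0 9F 92 BC.
Offset 8: leading byte 0xC8 = 11001000 → 2-byte char #3 = C8 97.
Offset 10: leading byte 0xE8 = 11101000 → 3-byte char #4 = E8 89 85.
Offset 13: leading byte 0xEB = 11101011 → 3-byte char #5 = EB BC AE.
Offset 16: leading byte 0xF3 = 11110011 → 4-byte char #6 = F3 99 BC A0.
Offset 20: leading byte 0x43 = 01000011 → 1-byte char #7 = 43.
Offset 21: leading byte 0xC5 = 11000101 → 2-byte char #8 = C5 A1.
Leading byte 0xC5 = 11000101 matches 110xxxxx → 2-byte sequence.
Byte 1: 0xC5 = 11000101, payload 00101 (5 bits).
Byte 2: 0xA1 = 10100001 (10xxxxxx ✓), payload 100001.
Concatenate: 00101100001 = 0x161 (11 bits → U+0161).

U+0161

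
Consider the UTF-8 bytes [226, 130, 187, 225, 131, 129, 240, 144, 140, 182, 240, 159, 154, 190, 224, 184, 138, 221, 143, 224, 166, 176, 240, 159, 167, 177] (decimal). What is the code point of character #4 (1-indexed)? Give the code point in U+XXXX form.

U+1F6BE

Offset 0: leading byte 0xE2 = 11100010 → 3-byte char #1 = E2 82 BB.
Offset 3: leading byte 0xE1 = 11100001 → 3-byte char #2 = E1 83 81.
Offset 6: leading byte 0xF0 = 11110000 → 4-byte char #3 = F0 90 8C B6.
Offset 10: leading byte 0xF0 = 11110000 → 4-byte char #4 = F0 9F 9A BE.
Leading byte 0xF0 = 11110000 matches 11110xxx → 4-byte sequence.
Byte 1: 0xF0 = 11110000, payload 000 (3 bits).
Byte 2: 0x9F = 10011111 (10xxxxxx ✓), payload 011111.
Byte 3: 0x9A = 10011010 (10xxxxxx ✓), payload 011010.
Byte 4: 0xBE = 10111110 (10xxxxxx ✓), payload 111110.
Concatenate: 000011111011010111110 = 0x1F6BE (21 bits → U+1F6BE).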